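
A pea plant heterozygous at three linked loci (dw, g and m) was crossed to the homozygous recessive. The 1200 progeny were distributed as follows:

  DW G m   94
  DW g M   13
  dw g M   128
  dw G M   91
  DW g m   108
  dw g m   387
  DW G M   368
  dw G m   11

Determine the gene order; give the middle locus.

The two most frequent reciprocal classes, dw g m and DW G M, are the parental types, so the F1 was dw g m / DW G M.
The two rarest classes, dw G m and DW g M, are the double crossovers. Comparing them with the parentals, only the g allele has switched, so g is the middle locus and the order is dw – g – m.

g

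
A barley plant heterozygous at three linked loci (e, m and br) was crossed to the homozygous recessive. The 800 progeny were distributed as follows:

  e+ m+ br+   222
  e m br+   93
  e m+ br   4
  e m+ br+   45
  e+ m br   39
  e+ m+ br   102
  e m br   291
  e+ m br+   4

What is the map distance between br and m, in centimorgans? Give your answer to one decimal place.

25.4 centimorgans

The two most frequent reciprocal classes, e+ m+ br+ and e m br, are the parental types, so the F1 was e+ m+ br+ / e m br.
The two rarest classes, e+ m br+ and e m+ br, are the double crossovers. Comparing them with the parentals, only the m allele has switched, so m is the middle locus and the order is e – m – br.
Crossovers in the m–br interval produce the single-crossover classes e+ m+ br and e m br+ (102 + 93 = 195) plus the double crossovers (8).
RF(m–br) = (195 + 8) / 800 = 203/800 = 0.2537 → 25.4 centimorgans.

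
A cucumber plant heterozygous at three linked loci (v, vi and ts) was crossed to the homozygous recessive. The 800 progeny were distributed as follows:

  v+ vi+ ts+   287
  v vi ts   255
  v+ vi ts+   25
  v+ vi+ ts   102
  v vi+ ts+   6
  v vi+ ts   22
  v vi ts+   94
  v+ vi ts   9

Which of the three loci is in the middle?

The two most frequent reciprocal classes, v vi ts and v+ vi+ ts+, are the parental types, so the F1 was v vi ts / v+ vi+ ts+.
The two rarest classes, v+ vi ts and v vi+ ts+, are the double crossovers. Comparing them with the parentals, only the v allele has switched, so v is the middle locus and the order is vi – v – ts.

v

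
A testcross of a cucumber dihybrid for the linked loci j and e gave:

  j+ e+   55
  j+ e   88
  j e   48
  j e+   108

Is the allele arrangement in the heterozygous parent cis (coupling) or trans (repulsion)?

The two most frequent classes are j+ e (88) and j e+ (108); these are the parental (non-recombinant) types.
So the F1 carried j+ e on one chromosome and j e+ on the other — the recessive alleles are on opposite chromosomes (trans / repulsion).

trans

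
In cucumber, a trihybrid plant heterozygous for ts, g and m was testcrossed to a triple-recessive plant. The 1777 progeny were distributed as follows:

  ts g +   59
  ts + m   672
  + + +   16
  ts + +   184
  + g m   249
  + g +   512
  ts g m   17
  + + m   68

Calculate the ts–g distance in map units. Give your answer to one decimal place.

The two most frequent reciprocal classes, ts + m and + g +, are the parental types, so the F1 was ts + m / + g +.
The two rarest classes, ts g m and + + +, are the double crossovers. Comparing them with the parentals, only the g allele has switched, so g is the middle locus and the order is m – g – ts.
Crossovers in the g–ts interval produce the single-crossover classes + + m and ts g + (68 + 59 = 127) plus the double crossovers (33).
RF(g–ts) = (127 + 33) / 1777 = 160/1777 = 0.0900 → 9.0 map units.

9.0 map units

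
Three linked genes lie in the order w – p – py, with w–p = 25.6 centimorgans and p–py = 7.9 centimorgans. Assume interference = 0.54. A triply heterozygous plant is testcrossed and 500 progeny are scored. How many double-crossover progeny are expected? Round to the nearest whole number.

5

Map distances give recombination frequencies of 0.256 and 0.079 for the two intervals.
With interference 0.54 (so coincidence = 0.46), expected double-crossover frequency = 0.256 × 0.079 × 0.46 = 0.00930.
Expected number = 0.00930 × 500 = 4.65 ≈ 5.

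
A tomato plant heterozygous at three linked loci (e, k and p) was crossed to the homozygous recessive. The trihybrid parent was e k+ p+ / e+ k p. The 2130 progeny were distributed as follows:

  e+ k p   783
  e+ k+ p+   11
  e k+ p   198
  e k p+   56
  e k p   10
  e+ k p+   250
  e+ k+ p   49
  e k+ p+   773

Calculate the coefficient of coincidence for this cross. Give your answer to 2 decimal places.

The two rarest classes, e+ k+ p+ and e k p, are the double crossovers. Comparing them with the parentals, only the e allele has switched, so e is the middle locus and the order is k – e – p.
k–e: (105 + 21)/2130 = 0.0592; e–p: (448 + 21)/2130 = 0.2202.
Expected DCO frequency = 0.0592 × 0.2202 ≈ 0.01304; observed = 21/2130 ≈ 0.00986.
Coefficient of coincidence = 0.00986/0.01304 ≈ 0.76.

0.76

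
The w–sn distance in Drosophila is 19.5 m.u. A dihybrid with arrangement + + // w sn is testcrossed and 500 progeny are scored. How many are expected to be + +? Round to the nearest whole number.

201

A map distance of 19.5 m.u. corresponds to a recombination frequency of 0.195.
The F1 is + + / w sn, so + + is a parental gamete class with expected frequency (1 − r)/2 = 0.805/2 = 0.4025.
Expected number = 0.4025 × 500 = 201.25 ≈ 201.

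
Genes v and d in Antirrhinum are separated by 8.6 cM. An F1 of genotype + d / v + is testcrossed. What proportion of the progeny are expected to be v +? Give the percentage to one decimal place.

A map distance of 8.6 cM corresponds to a recombination frequency of 0.086.
The F1 is + d / v +, so v + is a parental gamete class with expected frequency (1 − r)/2 = 0.914/2 = 0.4570.
That is 0.4570 = 45.7% of the progeny.

45.7%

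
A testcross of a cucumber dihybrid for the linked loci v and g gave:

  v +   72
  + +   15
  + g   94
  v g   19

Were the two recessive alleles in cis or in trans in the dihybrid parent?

The two most frequent classes are + g (94) and v + (72); these are the parental (non-recombinant) types.
So the F1 carried + g on one chromosome and v + on the other — the recessive alleles are on opposite chromosomes (trans / repulsion).

trans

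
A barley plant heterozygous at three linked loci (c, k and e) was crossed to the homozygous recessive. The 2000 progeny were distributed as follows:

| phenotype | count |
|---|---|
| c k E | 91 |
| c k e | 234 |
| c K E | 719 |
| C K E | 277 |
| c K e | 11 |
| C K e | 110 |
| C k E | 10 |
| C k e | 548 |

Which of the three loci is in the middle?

The two most frequent reciprocal classes, C k e and c K E, are the parental types, so the F1 was C k e / c K E.
The two rarest classes, C k E and c K e, are the double crossovers. Comparing them with the parentals, only the e allele has switched, so e is the middle locus and the order is k – e – c.

e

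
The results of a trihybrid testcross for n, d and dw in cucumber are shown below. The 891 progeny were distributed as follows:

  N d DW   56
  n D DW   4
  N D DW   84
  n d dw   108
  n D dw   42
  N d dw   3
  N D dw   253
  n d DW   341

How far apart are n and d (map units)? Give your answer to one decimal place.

The two most frequent reciprocal classes, n d DW and N D dw, are the parental types, so the F1 was n d DW / N D dw.
The two rarest classes, n D DW and N d dw, are the double crossovers. Comparing them with the parentals, only the d allele has switched, so d is the middle locus and the order is n – d – dw.
Crossovers in the n–d interval produce the single-crossover classes N d DW and n D dw (56 + 42 = 98) plus the double crossovers (7).
RF(n–d) = (98 + 7) / 891 = 105/891 = 0.1178 → 11.8 map units.

11.8 map units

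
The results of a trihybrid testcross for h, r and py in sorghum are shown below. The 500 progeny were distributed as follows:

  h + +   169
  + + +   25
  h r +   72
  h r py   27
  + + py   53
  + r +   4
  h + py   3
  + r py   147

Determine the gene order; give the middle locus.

py

The two most frequent reciprocal classes, h + + and + r py, are the parental types, so the F1 was h + + / + r py.
The two rarest classes, h + py and + r +, are the double crossovers. Comparing them with the parentals, only the py allele has switched, so py is the middle locus and the order is h – py – r.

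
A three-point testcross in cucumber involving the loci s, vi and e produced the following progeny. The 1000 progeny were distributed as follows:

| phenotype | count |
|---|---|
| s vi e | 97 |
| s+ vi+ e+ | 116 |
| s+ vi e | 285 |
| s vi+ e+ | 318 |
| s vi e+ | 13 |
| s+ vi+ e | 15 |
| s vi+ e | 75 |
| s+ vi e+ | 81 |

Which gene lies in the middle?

The two most frequent reciprocal classes, s+ vi e and s vi+ e+, are the parental types, so the F1 was s+ vi e / s vi+ e+.
The two rarest classes, s+ vi+ e and s vi e+, are the double crossovers. Comparing them with the parentals, only the vi allele has switched, so vi is the middle locus and the order is s – vi – e.

vi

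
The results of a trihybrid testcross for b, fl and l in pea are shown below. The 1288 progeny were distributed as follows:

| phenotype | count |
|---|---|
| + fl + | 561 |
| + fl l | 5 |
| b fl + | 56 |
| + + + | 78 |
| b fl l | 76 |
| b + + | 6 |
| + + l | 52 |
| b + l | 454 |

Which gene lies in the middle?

l

The two most frequent reciprocal classes, b + l and + fl +, are the parental types, so the F1 was b + l / + fl +.
The two rarest classes, b + + and + fl l, are the double crossovers. Comparing them with the parentals, only the l allele has switched, so l is the middle locus and the order is fl – l – b.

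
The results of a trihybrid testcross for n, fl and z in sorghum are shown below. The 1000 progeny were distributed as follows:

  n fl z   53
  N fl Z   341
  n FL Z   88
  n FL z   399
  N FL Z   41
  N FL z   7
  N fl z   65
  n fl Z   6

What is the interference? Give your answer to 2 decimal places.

The two most frequent reciprocal classes, n FL z and N fl Z, are the parental types, so the F1 was n FL z / N fl Z.
The two rarest classes, N FL z and n fl Z, are the double crossovers. Comparing them with the parentals, only the n allele has switched, so n is the middle locus and the order is fl – n – z.
fl–n: (94 + 13)/1000 = 0.1070; n–z: (153 + 13)/1000 = 0.1660.
Expected DCO frequency = 0.1070 × 0.1660 ≈ 0.01776; observed = 13/1000 ≈ 0.01300.
Coefficient of coincidence = 0.01300/0.01776 ≈ 0.73; interference = 1 − 0.73 = 0.27.

0.27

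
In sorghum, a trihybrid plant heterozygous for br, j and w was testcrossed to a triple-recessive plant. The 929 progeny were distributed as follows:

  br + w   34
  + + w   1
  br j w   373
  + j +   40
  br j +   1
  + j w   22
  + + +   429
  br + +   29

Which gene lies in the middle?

The two most frequent reciprocal classes, br j w and + + +, are the parental types, so the F1 was br j w / + + +.
The two rarest classes, br j + and + + w, are the double crossovers. Comparing them with the parentals, only the w allele has switched, so w is the middle locus and the order is br – w – j.

w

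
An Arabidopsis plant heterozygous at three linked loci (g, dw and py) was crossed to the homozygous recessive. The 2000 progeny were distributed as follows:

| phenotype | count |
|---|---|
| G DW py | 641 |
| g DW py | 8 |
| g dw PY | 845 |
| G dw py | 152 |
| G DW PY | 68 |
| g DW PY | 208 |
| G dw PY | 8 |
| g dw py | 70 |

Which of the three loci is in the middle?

g

The two most frequent reciprocal classes, G DW py and g dw PY, are the parental types, so the F1 was G DW py / g dw PY.
The two rarest classes, g DW py and G dw PY, are the double crossovers. Comparing them with the parentals, only the g allele has switched, so g is the middle locus and the order is py – g – dw.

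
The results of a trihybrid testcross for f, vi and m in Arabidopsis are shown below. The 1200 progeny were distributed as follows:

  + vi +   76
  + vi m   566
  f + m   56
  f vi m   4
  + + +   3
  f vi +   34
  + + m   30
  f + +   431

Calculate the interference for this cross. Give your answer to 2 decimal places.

0.15

The two most frequent reciprocal classes, f + + and + vi m, are the parental types, so the F1 was f + + / + vi m.
The two rarest classes, + + + and f vi m, are the double crossovers. Comparing them with the parentals, only the f allele has switched, so f is the middle locus and the order is m – f – vi.
m–f: (132 + 7)/1200 = 0.1158; f–vi: (64 + 7)/1200 = 0.0592.
Expected DCO frequency = 0.1158 × 0.0592 ≈ 0.00686; observed = 7/1200 ≈ 0.00583.
Coefficient of coincidence = 0.00583/0.00686 ≈ 0.85; interference = 1 − 0.85 = 0.15.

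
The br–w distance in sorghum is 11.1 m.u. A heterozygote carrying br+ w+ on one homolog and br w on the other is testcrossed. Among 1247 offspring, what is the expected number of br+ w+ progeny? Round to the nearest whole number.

554

A map distance of 11.1 m.u. corresponds to a recombination frequency of 0.111.
The F1 is br+ w+ / br w, so br+ w+ is a parental gamete class with expected frequency (1 − r)/2 = 0.889/2 = 0.4445.
Expected number = 0.4445 × 1247 = 554.29 ≈ 554.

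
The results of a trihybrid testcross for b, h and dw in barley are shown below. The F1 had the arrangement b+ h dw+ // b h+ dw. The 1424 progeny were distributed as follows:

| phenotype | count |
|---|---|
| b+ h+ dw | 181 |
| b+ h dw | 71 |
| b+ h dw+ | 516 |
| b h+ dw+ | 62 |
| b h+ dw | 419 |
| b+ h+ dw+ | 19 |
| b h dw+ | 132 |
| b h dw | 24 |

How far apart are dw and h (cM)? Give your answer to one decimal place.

The two rarest classes, b+ h+ dw+ and b h dw, are the double crossovers. Comparing them with the parentals, only the h allele has switched, so h is the middle locus and the order is b – h – dw.
Crossovers in the h–dw interval produce the single-crossover classes b+ h dw and b h+ dw+ (71 + 62 = 133) plus the double crossovers (43).
RF(h–dw) = (133 + 43) / 1424 = 176/1424 = 0.1236 → 12.4 cM.

12.4 cM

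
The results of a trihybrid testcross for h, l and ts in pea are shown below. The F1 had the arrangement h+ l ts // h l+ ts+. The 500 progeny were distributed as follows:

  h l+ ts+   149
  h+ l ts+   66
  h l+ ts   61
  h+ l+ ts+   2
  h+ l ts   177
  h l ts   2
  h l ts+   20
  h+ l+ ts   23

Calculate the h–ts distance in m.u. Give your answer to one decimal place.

26.2 m.u.

The two rarest classes, h l ts and h+ l+ ts+, are the double crossovers. Comparing them with the parentals, only the h allele has switched, so h is the middle locus and the order is l – h – ts.
Crossovers in the h–ts interval produce the single-crossover classes h+ l ts+ and h l+ ts (66 + 61 = 127) plus the double crossovers (4).
RF(h–ts) = (127 + 4) / 500 = 131/500 = 0.2620 → 26.2 m.u.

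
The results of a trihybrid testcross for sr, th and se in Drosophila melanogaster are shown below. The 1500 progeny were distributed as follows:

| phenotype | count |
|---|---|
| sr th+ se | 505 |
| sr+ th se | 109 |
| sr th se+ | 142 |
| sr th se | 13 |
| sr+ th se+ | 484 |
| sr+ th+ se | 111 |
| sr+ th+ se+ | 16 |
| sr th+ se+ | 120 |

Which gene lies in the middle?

The two most frequent reciprocal classes, sr+ th se+ and sr th+ se, are the parental types, so the F1 was sr+ th se+ / sr th+ se.
The two rarest classes, sr+ th+ se+ and sr th se, are the double crossovers. Comparing them with the parentals, only the th allele has switched, so th is the middle locus and the order is sr – th – se.

th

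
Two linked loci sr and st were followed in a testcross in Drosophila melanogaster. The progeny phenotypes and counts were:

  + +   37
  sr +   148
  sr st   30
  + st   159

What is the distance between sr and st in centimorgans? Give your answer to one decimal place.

17.9 centimorgans

The two most frequent classes, + st (159) and sr + (148), are the parental types, so the F1 was + st / sr +.
The recombinant classes are + + and sr st: 37 + 30 = 67.
Recombination frequency = 67/374 = 0.1791 ≈ 17.9%, i.e. 17.9 centimorgans.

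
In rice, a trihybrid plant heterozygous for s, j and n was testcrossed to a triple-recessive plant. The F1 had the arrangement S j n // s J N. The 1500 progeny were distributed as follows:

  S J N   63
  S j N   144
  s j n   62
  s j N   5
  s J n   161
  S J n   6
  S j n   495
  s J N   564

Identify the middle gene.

The two rarest classes, S J n and s j N, are the double crossovers. Comparing them with the parentals, only the j allele has switched, so j is the middle locus and the order is s – j – n.

j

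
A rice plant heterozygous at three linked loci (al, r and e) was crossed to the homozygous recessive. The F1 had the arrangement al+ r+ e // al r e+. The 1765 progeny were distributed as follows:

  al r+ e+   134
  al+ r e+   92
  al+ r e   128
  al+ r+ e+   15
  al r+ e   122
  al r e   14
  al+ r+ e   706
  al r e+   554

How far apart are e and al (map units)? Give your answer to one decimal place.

The two rarest classes, al+ r+ e+ and al r e, are the double crossovers. Comparing them with the parentals, only the e allele has switched, so e is the middle locus and the order is r – e – al.
Crossovers in the e–al interval produce the single-crossover classes al r+ e and al+ r e+ (122 + 92 = 214) plus the double crossovers (29).
RF(e–al) = (214 + 29) / 1765 = 243/1765 = 0.1377 → 13.8 map units.

13.8 map units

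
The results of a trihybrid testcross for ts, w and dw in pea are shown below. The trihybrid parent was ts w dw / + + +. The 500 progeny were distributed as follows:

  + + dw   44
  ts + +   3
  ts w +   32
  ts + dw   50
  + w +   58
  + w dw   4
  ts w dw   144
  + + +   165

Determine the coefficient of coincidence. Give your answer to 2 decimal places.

The two rarest classes, + w dw and ts + +, are the double crossovers. Comparing them with the parentals, only the ts allele has switched, so ts is the middle locus and the order is w – ts – dw.
w–ts: (108 + 7)/500 = 0.2300; ts–dw: (76 + 7)/500 = 0.1660.
Expected DCO frequency = 0.2300 × 0.1660 ≈ 0.03818; observed = 7/500 ≈ 0.01400.
Coefficient of coincidence = 0.01400/0.03818 ≈ 0.37.

0.37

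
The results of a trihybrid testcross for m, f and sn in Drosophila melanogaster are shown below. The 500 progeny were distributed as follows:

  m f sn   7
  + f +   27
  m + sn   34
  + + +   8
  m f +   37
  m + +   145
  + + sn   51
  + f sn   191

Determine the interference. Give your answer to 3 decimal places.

The two most frequent reciprocal classes, + f sn and m + +, are the parental types, so the F1 was + f sn / m + +.
The two rarest classes, m f sn and + + +, are the double crossovers. Comparing them with the parentals, only the m allele has switched, so m is the middle locus and the order is f – m – sn.
f–m: (88 + 15)/500 = 0.2060; m–sn: (61 + 15)/500 = 0.1520.
Expected DCO frequency = 0.2060 × 0.1520 ≈ 0.03131; observed = 15/500 ≈ 0.03000.
Coefficient of coincidence = 0.03000/0.03131 ≈ 0.958; interference = 1 − 0.958 = 0.042.

0.042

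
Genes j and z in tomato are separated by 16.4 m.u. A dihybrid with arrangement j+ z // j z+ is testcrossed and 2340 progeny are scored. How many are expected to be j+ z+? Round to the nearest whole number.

A map distance of 16.4 m.u. corresponds to a recombination frequency of 0.164.
The F1 is j+ z / j z+, so j+ z+ is a recombinant gamete class with expected frequency r/2 = 0.164/2 = 0.0820.
Expected number = 0.0820 × 2340 = 191.88 ≈ 192.

192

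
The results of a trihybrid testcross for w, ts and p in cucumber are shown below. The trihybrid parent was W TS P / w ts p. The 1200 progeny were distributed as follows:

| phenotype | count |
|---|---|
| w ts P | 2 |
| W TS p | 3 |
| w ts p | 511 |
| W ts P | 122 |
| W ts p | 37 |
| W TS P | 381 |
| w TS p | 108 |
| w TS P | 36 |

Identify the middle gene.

The two rarest classes, W TS p and w ts P, are the double crossovers. Comparing them with the parentals, only the p allele has switched, so p is the middle locus and the order is ts – p – w.

p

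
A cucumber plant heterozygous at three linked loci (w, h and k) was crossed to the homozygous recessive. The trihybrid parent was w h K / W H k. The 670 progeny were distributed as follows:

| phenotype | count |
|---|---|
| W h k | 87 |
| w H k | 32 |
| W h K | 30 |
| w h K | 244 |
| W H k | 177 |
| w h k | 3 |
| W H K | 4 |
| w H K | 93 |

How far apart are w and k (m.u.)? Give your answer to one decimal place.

10.3 m.u.

The two rarest classes, w h k and W H K, are the double crossovers. Comparing them with the parentals, only the k allele has switched, so k is the middle locus and the order is h – k – w.
Crossovers in the k–w interval produce the single-crossover classes W h K and w H k (30 + 32 = 62) plus the double crossovers (7).
RF(k–w) = (62 + 7) / 670 = 69/670 = 0.1030 → 10.3 m.u.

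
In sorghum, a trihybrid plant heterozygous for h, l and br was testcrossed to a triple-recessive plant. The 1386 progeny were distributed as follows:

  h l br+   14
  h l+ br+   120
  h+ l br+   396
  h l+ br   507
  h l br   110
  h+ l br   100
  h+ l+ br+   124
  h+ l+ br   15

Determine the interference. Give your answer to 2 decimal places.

0.39

The two most frequent reciprocal classes, h+ l br+ and h l+ br, are the parental types, so the F1 was h+ l br+ / h l+ br.
The two rarest classes, h l br+ and h+ l+ br, are the double crossovers. Comparing them with the parentals, only the h allele has switched, so h is the middle locus and the order is br – h – l.
br–h: (220 + 29)/1386 = 0.1797; h–l: (234 + 29)/1386 = 0.1898.
Expected DCO frequency = 0.1797 × 0.1898 ≈ 0.03411; observed = 29/1386 ≈ 0.02092.
Coefficient of coincidence = 0.02092/0.03411 ≈ 0.61; interference = 1 − 0.61 = 0.39.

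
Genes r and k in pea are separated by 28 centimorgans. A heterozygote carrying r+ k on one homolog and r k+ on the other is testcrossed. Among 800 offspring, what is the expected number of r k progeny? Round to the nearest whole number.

A map distance of 28 centimorgans corresponds to a recombination frequency of 0.280.
The F1 is r+ k / r k+, so r k is a recombinant gamete class with expected frequency r/2 = 0.280/2 = 0.1400.
Expected number = 0.1400 × 800 = 112.00 ≈ 112.

112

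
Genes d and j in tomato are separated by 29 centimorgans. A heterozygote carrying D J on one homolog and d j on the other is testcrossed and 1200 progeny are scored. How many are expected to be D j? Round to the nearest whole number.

174

A map distance of 29 centimorgans corresponds to a recombination frequency of 0.290.
The F1 is D J / d j, so D j is a recombinant gamete class with expected frequency r/2 = 0.290/2 = 0.1450.
Expected number = 0.1450 × 1200 = 174.00 ≈ 174.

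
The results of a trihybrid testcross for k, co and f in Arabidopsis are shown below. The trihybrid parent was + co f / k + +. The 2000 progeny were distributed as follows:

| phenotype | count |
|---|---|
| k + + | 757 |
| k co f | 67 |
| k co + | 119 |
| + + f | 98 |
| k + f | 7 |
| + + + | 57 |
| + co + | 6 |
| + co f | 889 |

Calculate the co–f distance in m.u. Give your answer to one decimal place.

11.5 m.u.

The two rarest classes, + co + and k + f, are the double crossovers. Comparing them with the parentals, only the f allele has switched, so f is the middle locus and the order is k – f – co.
Crossovers in the f–co interval produce the single-crossover classes + + f and k co + (98 + 119 = 217) plus the double crossovers (13).
RF(f–co) = (217 + 13) / 2000 = 230/2000 = 0.1150 → 11.5 m.u.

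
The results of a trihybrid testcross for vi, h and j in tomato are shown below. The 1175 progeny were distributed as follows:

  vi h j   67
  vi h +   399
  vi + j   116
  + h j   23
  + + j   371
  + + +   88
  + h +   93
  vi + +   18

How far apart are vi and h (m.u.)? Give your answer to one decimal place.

21.3 m.u.

The two most frequent reciprocal classes, + + j and vi h +, are the parental types, so the F1 was + + j / vi h +.
The two rarest classes, + h j and vi + +, are the double crossovers. Comparing them with the parentals, only the h allele has switched, so h is the middle locus and the order is vi – h – j.
Crossovers in the vi–h interval produce the single-crossover classes vi + j and + h + (116 + 93 = 209) plus the double crossovers (41).
RF(vi–h) = (209 + 41) / 1175 = 250/1175 = 0.2128 → 21.3 m.u.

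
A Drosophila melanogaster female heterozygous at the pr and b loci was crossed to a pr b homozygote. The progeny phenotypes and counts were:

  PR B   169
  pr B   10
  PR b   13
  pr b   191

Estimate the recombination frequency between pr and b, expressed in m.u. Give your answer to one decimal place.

The two most frequent classes, PR B (169) and pr b (191), are the parental types, so the F1 was PR B / pr b.
The recombinant classes are PR b and pr B: 13 + 10 = 23.
Recombination frequency = 23/383 = 0.0601 ≈ 6.0%, i.e. 6.0 m.u.

6.0 m.u.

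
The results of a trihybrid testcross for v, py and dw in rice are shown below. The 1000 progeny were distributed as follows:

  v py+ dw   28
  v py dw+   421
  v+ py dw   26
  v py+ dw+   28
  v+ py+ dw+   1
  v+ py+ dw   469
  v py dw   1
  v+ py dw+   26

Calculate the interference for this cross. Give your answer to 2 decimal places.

The two most frequent reciprocal classes, v+ py+ dw and v py dw+, are the parental types, so the F1 was v+ py+ dw / v py dw+.
The two rarest classes, v+ py+ dw+ and v py dw, are the double crossovers. Comparing them with the parentals, only the dw allele has switched, so dw is the middle locus and the order is py – dw – v.
py–dw: (54 + 2)/1000 = 0.0560; dw–v: (54 + 2)/1000 = 0.0560.
Expected DCO frequency = 0.0560 × 0.0560 ≈ 0.00314; observed = 2/1000 ≈ 0.00200.
Coefficient of coincidence = 0.00200/0.00314 ≈ 0.64; interference = 1 − 0.64 = 0.36.

0.36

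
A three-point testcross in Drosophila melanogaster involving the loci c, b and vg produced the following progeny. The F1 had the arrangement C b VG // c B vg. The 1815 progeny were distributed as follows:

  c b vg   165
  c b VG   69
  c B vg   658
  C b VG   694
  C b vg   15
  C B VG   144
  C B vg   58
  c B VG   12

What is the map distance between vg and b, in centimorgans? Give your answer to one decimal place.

The two rarest classes, C b vg and c B VG, are the double crossovers. Comparing them with the parentals, only the vg allele has switched, so vg is the middle locus and the order is c – vg – b.
Crossovers in the vg–b interval produce the single-crossover classes C B VG and c b vg (144 + 165 = 309) plus the double crossovers (27).
RF(vg–b) = (309 + 27) / 1815 = 336/1815 = 0.1851 → 18.5 centimorgans.

18.5 centimorgans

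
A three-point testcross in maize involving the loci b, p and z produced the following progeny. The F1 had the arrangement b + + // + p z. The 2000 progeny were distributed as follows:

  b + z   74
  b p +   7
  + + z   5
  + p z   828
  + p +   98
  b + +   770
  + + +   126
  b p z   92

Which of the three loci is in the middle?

p

The two rarest classes, b p + and + + z, are the double crossovers. Comparing them with the parentals, only the p allele has switched, so p is the middle locus and the order is b – p – z.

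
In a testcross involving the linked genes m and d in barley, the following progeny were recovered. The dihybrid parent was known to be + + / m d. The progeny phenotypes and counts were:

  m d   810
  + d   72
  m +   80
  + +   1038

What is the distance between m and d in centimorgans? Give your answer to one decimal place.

7.6 centimorgans

The recombinant classes are + d and m +: 72 + 80 = 152.
Recombination frequency = 152/2000 = 0.0760 ≈ 7.6%, i.e. 7.6 centimorgans.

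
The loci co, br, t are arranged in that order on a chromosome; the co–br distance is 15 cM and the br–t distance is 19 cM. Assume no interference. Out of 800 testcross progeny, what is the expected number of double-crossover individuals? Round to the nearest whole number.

Map distances give recombination frequencies of 0.150 and 0.190 for the two intervals.
With no interference, expected double-crossover frequency = 0.150 × 0.190 = 0.02850.
Expected number = 0.02850 × 800 = 22.80 ≈ 23.

23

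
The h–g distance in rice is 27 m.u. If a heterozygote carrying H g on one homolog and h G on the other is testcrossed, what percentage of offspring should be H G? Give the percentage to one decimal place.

13.5%

A map distance of 27 m.u. corresponds to a recombination frequency of 0.270.
The F1 is H g / h G, so H G is a recombinant gamete class with expected frequency r/2 = 0.270/2 = 0.1350.
That is 0.1350 = 13.5% of the progeny.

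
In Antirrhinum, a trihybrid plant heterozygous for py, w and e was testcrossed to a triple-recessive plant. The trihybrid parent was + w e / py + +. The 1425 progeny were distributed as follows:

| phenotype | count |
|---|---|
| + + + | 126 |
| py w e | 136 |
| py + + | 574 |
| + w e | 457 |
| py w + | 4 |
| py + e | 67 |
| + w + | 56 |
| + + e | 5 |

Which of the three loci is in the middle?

The two rarest classes, + + e and py w +, are the double crossovers. Comparing them with the parentals, only the w allele has switched, so w is the middle locus and the order is py – w – e.

w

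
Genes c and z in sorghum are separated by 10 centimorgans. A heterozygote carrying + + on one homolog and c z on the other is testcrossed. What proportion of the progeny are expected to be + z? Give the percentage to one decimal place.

A map distance of 10 centimorgans corresponds to a recombination frequency of 0.100.
The F1 is + + / c z, so + z is a recombinant gamete class with expected frequency r/2 = 0.100/2 = 0.0500.
That is 0.0500 = 5.0% of the progeny.

5.0%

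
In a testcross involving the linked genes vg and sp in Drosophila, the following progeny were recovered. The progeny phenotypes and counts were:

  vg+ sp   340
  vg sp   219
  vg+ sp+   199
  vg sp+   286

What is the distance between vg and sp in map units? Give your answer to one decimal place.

The two most frequent classes, vg+ sp (340) and vg sp+ (286), are the parental types, so the F1 was vg+ sp / vg sp+.
The recombinant classes are vg+ sp+ and vg sp: 199 + 219 = 418.
Recombination frequency = 418/1044 = 0.4004 ≈ 40.0%, i.e. 40.0 map units.

40.0 map units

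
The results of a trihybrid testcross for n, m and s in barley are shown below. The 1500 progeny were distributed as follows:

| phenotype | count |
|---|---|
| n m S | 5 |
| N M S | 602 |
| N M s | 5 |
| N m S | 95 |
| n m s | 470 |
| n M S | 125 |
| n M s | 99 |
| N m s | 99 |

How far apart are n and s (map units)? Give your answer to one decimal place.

The two most frequent reciprocal classes, N M S and n m s, are the parental types, so the F1 was N M S / n m s.
The two rarest classes, N M s and n m S, are the double crossovers. Comparing them with the parentals, only the s allele has switched, so s is the middle locus and the order is n – s – m.
Crossovers in the n–s interval produce the single-crossover classes n M S and N m s (125 + 99 = 224) plus the double crossovers (10).
RF(n–s) = (224 + 10) / 1500 = 234/1500 = 0.1560 → 15.6 map units.

15.6 map units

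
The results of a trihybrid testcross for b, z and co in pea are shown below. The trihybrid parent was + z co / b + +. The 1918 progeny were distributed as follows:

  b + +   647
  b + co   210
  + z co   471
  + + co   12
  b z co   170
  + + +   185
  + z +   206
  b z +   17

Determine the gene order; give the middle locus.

The two rarest classes, + + co and b z +, are the double crossovers. Comparing them with the parentals, only the z allele has switched, so z is the middle locus and the order is b – z – co.

z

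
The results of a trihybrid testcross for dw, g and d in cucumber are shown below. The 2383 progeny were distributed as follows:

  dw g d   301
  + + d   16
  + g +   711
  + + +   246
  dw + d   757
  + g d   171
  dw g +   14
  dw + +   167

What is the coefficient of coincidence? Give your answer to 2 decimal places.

The two most frequent reciprocal classes, dw + d and + g +, are the parental types, so the F1 was dw + d / + g +.
The two rarest classes, + + d and dw g +, are the double crossovers. Comparing them with the parentals, only the dw allele has switched, so dw is the middle locus and the order is d – dw – g.
d–dw: (338 + 30)/2383 = 0.1544; dw–g: (547 + 30)/2383 = 0.2421.
Expected DCO frequency = 0.1544 × 0.2421 ≈ 0.03738; observed = 30/2383 ≈ 0.01259.
Coefficient of coincidence = 0.01259/0.03738 ≈ 0.34.

0.34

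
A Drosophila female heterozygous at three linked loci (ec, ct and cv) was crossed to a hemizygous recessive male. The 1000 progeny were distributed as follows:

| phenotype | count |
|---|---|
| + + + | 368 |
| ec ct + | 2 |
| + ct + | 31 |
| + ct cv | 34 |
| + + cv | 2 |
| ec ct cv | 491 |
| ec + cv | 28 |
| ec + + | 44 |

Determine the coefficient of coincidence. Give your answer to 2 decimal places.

0.77

The two most frequent reciprocal classes, ec ct cv and + + +, are the parental types, so the F1 was ec ct cv / + + +.
The two rarest classes, ec ct + and + + cv, are the double crossovers. Comparing them with the parentals, only the cv allele has switched, so cv is the middle locus and the order is ct – cv – ec.
ct–cv: (59 + 4)/1000 = 0.0630; cv–ec: (78 + 4)/1000 = 0.0820.
Expected DCO frequency = 0.0630 × 0.0820 ≈ 0.00517; observed = 4/1000 ≈ 0.00400.
Coefficient of coincidence = 0.00400/0.00517 ≈ 0.77.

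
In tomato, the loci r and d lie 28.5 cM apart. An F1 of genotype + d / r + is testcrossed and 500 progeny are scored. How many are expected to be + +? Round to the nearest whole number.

71

A map distance of 28.5 cM corresponds to a recombination frequency of 0.285.
The F1 is + d / r +, so + + is a recombinant gamete class with expected frequency r/2 = 0.285/2 = 0.1425.
Expected number = 0.1425 × 500 = 71.25 ≈ 71.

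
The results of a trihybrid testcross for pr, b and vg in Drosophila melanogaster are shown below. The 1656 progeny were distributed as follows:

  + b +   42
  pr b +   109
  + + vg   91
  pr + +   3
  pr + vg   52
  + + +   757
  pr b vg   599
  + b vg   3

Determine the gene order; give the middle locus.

pr

The two most frequent reciprocal classes, pr b vg and + + +, are the parental types, so the F1 was pr b vg / + + +.
The two rarest classes, + b vg and pr + +, are the double crossovers. Comparing them with the parentals, only the pr allele has switched, so pr is the middle locus and the order is vg – pr – b.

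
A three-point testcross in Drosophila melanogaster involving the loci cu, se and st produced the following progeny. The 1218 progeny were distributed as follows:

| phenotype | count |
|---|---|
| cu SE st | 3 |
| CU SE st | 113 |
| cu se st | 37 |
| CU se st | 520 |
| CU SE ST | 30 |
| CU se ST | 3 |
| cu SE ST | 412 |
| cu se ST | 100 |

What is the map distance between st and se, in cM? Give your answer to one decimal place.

18.0 cM

The two most frequent reciprocal classes, cu SE ST and CU se st, are the parental types, so the F1 was cu SE ST / CU se st.
The two rarest classes, cu SE st and CU se ST, are the double crossovers. Comparing them with the parentals, only the st allele has switched, so st is the middle locus and the order is se – st – cu.
Crossovers in the se–st interval produce the single-crossover classes cu se ST and CU SE st (100 + 113 = 213) plus the double crossovers (6).
RF(se–st) = (213 + 6) / 1218 = 219/1218 = 0.1798 → 18.0 cM.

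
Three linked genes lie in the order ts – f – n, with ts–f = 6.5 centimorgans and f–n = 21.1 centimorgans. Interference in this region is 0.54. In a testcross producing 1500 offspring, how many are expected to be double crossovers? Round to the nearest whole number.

Map distances give recombination frequencies of 0.065 and 0.211 for the two intervals.
With interference 0.54 (so coincidence = 0.46), expected double-crossover frequency = 0.065 × 0.211 × 0.46 = 0.00631.
Expected number = 0.00631 × 1500 = 9.46 ≈ 9.

9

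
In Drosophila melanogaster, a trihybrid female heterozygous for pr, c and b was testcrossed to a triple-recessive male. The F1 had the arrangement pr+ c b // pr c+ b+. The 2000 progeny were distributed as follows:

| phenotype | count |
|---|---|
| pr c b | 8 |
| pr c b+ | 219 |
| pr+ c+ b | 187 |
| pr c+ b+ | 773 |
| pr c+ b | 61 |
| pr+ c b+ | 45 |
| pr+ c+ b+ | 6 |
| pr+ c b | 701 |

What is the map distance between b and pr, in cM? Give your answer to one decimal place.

The two rarest classes, pr c b and pr+ c+ b+, are the double crossovers. Comparing them with the parentals, only the pr allele has switched, so pr is the middle locus and the order is b – pr – c.
Crossovers in the b–pr interval produce the single-crossover classes pr+ c b+ and pr c+ b (45 + 61 = 106) plus the double crossovers (14).
RF(b–pr) = (106 + 14) / 2000 = 120/2000 = 0.0600 → 6.0 cM.

6.0 cM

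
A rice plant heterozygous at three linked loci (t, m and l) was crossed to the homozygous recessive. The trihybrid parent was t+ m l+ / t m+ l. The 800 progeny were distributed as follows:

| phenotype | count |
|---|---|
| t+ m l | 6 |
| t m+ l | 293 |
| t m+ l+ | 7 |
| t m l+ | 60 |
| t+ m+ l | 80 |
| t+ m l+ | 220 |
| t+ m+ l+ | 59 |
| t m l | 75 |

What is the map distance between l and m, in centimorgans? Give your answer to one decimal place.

The two rarest classes, t+ m l and t m+ l+, are the double crossovers. Comparing them with the parentals, only the l allele has switched, so l is the middle locus and the order is m – l – t.
Crossovers in the m–l interval produce the single-crossover classes t+ m+ l+ and t m l (59 + 75 = 134) plus the double crossovers (13).
RF(m–l) = (134 + 13) / 800 = 147/800 = 0.1837 → 18.4 centimorgans.

18.4 centimorgans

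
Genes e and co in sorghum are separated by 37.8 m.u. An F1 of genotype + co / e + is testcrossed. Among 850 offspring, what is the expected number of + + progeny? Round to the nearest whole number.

A map distance of 37.8 m.u. corresponds to a recombination frequency of 0.378.
The F1 is + co / e +, so + + is a recombinant gamete class with expected frequency r/2 = 0.378/2 = 0.1890.
Expected number = 0.1890 × 850 = 160.65 ≈ 161.

161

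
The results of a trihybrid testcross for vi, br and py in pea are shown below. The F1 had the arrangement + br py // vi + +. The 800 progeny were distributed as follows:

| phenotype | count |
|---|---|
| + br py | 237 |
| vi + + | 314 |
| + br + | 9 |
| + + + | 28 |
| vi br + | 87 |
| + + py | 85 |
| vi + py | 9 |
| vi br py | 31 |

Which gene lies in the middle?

The two rarest classes, + br + and vi + py, are the double crossovers. Comparing them with the parentals, only the py allele has switched, so py is the middle locus and the order is br – py – vi.

py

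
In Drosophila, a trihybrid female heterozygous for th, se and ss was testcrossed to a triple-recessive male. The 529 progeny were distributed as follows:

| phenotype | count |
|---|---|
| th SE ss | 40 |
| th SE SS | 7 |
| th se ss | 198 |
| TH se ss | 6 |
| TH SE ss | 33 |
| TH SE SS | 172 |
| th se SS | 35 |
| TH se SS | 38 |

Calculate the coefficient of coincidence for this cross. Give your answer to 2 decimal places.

The two most frequent reciprocal classes, TH SE SS and th se ss, are the parental types, so the F1 was TH SE SS / th se ss.
The two rarest classes, th SE SS and TH se ss, are the double crossovers. Comparing them with the parentals, only the th allele has switched, so th is the middle locus and the order is se – th – ss.
se–th: (78 + 13)/529 = 0.1720; th–ss: (68 + 13)/529 = 0.1531.
Expected DCO frequency = 0.1720 × 0.1531 ≈ 0.02633; observed = 13/529 ≈ 0.02457.
Coefficient of coincidence = 0.02457/0.02633 ≈ 0.93.

0.93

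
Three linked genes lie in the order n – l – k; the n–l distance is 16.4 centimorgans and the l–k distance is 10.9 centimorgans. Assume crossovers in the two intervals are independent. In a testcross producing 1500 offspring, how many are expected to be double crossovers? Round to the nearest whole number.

27

Map distances give recombination frequencies of 0.164 and 0.109 for the two intervals.
With no interference, expected double-crossover frequency = 0.164 × 0.109 = 0.01788.
Expected number = 0.01788 × 1500 = 26.81 ≈ 27.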